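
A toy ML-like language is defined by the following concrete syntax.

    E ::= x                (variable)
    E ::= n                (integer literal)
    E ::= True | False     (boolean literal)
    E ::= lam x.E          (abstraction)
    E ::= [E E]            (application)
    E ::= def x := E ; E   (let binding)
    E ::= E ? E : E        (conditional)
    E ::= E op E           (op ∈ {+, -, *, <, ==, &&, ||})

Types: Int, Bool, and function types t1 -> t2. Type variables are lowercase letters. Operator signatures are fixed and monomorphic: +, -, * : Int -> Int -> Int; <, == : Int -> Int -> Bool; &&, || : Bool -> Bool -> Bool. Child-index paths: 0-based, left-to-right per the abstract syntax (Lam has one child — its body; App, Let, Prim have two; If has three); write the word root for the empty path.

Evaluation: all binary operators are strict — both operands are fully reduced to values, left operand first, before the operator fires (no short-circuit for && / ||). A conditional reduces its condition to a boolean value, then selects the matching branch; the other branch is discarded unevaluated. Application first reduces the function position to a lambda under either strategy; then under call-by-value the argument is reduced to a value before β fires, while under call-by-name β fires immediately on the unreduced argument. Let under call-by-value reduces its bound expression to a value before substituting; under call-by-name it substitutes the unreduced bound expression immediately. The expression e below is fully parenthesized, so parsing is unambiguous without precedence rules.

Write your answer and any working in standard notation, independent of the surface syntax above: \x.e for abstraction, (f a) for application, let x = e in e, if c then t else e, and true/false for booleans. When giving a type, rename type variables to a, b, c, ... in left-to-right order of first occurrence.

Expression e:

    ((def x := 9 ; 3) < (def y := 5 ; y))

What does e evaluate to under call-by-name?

Derivation:
step 0: ((let x = 9 in 3) < (let y = 5 in y))
step 1: [let@0] (3 < (let y = 5 in y))
step 2: [let@1] (3 < 5)
step 3: [delta@root] true

Answer: true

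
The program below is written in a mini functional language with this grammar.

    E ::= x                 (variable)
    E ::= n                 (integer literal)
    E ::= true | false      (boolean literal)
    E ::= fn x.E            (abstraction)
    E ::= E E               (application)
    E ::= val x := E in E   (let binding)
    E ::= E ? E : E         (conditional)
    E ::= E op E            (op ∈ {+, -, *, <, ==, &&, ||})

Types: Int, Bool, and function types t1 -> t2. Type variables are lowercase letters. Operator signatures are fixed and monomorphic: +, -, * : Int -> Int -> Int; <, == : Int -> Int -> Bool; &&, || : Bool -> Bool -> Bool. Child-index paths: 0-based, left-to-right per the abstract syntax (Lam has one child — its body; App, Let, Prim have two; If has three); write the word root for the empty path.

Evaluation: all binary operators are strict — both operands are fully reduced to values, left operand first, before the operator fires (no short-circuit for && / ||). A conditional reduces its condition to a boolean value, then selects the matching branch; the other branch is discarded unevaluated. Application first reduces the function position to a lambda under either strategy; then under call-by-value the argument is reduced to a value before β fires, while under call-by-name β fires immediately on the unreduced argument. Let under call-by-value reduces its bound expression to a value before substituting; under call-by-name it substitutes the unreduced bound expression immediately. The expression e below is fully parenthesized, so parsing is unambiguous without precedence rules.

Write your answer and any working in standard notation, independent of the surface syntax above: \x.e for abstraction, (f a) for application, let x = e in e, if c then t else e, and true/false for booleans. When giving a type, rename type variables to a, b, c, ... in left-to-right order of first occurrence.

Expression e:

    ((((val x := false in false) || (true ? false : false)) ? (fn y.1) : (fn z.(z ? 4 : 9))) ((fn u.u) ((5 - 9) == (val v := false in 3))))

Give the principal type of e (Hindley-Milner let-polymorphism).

Derivation:
let x : Bool
  unify Bool ~ Bool
  unify Bool ~ Bool
  unify Bool ~ Bool
  unify Bool ~ Bool
  unify Bool ~ Bool
\y._ : a -> Int
z : b
  unify b ~ Bool
  unify Int ~ Int
\z._ : Bool -> Int
  unify a -> Int ~ Bool -> Int
  unify a ~ Bool
  unify Int ~ Int
u : c
\u._ : c -> c
  unify Int ~ Int
  unify Int ~ Int
  unify Int ~ Int
let v : Bool
  unify Int ~ Int
  unify c -> c ~ Bool -> d
  unify c ~ Bool
  unify Bool ~ d
_ _ : Bool
  unify Bool -> Int ~ Bool -> e
  unify Bool ~ Bool
  unify Int ~ e
_ _ : Int

Answer: Int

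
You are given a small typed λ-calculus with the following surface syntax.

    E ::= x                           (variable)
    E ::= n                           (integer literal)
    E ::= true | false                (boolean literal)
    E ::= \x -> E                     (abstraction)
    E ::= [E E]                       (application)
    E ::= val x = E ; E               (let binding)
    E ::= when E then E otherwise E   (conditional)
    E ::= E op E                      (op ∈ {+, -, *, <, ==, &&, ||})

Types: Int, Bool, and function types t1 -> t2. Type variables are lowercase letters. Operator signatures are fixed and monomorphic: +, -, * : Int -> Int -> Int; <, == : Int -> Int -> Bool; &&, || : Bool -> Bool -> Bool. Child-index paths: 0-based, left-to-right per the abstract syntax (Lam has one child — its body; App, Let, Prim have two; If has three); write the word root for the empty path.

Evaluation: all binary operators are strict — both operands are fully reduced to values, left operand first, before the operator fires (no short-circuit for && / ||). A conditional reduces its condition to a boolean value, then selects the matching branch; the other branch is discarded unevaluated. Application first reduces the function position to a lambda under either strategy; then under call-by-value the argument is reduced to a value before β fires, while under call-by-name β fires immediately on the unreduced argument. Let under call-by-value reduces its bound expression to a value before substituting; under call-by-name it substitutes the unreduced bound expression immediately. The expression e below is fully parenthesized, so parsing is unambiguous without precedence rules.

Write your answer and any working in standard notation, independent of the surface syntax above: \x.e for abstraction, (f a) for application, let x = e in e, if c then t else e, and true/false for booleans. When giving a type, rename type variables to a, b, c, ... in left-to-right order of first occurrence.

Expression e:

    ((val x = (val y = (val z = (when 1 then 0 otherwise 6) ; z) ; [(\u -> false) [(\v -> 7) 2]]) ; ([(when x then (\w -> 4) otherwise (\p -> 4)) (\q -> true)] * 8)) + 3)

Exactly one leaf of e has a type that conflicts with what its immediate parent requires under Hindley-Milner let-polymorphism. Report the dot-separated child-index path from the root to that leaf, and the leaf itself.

Answer: 0.0.0.0.0 : 1

Derivation:
  unify Int ~ Bool
  FAIL: mismatch Int ~ Bool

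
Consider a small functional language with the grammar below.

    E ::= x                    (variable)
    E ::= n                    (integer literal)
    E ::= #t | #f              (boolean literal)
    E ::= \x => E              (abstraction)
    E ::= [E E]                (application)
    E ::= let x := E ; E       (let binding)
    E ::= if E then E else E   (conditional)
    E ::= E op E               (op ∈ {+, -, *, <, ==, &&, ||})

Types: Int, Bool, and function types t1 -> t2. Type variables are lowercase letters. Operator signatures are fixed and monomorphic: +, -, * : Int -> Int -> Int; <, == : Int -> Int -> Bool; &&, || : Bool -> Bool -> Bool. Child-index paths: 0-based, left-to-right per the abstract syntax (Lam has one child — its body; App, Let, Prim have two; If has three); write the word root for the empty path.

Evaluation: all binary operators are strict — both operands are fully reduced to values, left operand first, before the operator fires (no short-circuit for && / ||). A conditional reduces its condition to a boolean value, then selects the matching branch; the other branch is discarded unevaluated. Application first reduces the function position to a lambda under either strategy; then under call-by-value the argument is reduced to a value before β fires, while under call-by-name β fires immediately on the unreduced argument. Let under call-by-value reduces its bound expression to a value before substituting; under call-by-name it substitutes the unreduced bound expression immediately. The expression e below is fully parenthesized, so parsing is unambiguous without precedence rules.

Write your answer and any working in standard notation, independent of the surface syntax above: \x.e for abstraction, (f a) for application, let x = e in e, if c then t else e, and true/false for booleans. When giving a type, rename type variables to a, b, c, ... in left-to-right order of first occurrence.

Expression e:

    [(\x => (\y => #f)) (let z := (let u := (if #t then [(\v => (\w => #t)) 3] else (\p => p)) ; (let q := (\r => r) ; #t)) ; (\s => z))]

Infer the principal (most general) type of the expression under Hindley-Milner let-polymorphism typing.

Working:
\y._ : b -> Bool
\x._ : a -> b -> Bool
  unify Bool ~ Bool
\w._ : d -> Bool
\v._ : c -> d -> Bool
  unify c -> d -> Bool ~ Int -> e
  unify c ~ Int
  unify d -> Bool ~ e
_ _ : d -> Bool
p : f
\p._ : f -> f
  unify d -> Bool ~ f -> f
  unify d ~ f
  unify Bool ~ f
let u : Bool -> Bool
r : g
\r._ : g -> g
let q : forall. g -> g
let z : Bool
z : Bool
\s._ : h -> Bool
  unify a -> b -> Bool ~ (h -> Bool) -> i
  unify a ~ h -> Bool
  unify b -> Bool ~ i
_ _ : b -> Bool

Answer: a -> Bool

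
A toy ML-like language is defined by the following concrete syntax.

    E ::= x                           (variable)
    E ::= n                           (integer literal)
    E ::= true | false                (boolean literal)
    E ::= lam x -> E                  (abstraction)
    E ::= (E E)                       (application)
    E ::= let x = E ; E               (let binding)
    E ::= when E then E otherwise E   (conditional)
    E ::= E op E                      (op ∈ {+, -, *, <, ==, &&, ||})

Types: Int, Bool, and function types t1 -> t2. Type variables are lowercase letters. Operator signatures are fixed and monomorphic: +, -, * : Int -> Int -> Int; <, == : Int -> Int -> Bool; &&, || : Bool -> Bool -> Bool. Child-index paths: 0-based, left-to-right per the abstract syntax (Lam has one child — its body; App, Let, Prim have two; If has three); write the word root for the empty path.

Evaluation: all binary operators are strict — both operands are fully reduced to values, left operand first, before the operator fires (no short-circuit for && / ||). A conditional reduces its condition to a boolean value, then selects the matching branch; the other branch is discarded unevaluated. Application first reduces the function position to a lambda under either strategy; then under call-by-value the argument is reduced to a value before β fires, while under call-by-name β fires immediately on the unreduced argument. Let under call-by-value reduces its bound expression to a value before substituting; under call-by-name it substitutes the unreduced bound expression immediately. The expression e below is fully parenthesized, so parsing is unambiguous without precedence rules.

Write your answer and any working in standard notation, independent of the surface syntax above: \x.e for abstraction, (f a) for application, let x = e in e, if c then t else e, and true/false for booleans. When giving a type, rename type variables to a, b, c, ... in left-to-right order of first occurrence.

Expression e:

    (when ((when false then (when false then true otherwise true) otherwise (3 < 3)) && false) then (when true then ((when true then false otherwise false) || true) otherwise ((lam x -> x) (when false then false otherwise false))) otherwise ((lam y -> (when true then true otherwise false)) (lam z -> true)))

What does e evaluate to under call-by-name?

Working:
step 0: (if ((if false then (if false then true else true) else (3 < 3)) && false) then (if true then ((if true then false else false) || true) else ((\x.x) (if false then false else false))) else ((\y.(if true then true else false)) (\z.true)))
step 1: [if@0.0] (if ((3 < 3) && false) then (if true then ((if true then false else false) || true) else ((\x.x) (if false then false else false))) else ((\y.(if true then true else false)) (\z.true)))
step 2: [delta@0.0] (if (false && false) then (if true then ((if true then false else false) || true) else ((\x.x) (if false then false else false))) else ((\y.(if true then true else false)) (\z.true)))
step 3: [delta@0] (if false then (if true then ((if true then false else false) || true) else ((\x.x) (if false then false else false))) else ((\y.(if true then true else false)) (\z.true)))
step 4: [if@root] ((\y.(if true then true else false)) (\z.true))
step 5: [beta@root] (if true then true else false)
step 6: [if@root] true

Answer: true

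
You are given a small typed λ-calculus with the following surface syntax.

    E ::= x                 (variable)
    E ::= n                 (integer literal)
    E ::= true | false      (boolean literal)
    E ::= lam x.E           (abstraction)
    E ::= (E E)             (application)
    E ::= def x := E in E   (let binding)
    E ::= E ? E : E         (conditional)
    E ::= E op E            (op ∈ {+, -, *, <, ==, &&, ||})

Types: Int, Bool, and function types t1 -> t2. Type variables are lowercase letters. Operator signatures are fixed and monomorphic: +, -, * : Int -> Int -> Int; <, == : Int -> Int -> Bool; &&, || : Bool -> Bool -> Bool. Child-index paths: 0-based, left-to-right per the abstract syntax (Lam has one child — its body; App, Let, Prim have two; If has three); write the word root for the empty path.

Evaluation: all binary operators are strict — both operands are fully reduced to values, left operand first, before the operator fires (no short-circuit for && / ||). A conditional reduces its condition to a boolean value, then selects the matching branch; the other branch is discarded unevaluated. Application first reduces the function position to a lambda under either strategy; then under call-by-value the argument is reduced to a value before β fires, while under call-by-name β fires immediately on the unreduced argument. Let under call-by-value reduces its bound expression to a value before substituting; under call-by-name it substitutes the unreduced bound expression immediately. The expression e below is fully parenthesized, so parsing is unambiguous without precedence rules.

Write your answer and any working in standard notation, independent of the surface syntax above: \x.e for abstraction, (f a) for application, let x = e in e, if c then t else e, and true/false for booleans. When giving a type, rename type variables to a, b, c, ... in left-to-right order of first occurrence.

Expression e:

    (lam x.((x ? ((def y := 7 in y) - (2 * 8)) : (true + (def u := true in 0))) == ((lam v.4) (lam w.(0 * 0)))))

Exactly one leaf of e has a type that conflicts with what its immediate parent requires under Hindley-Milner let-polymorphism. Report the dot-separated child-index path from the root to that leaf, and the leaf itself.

Answer: 0.0.2.0 : true

Derivation:
x : a
  unify a ~ Bool
let y : Int
y : Int
  unify Int ~ Int
  unify Int ~ Int
  unify Int ~ Int
  unify Int ~ Int
  unify Bool ~ Int
  FAIL: mismatch Bool ~ Int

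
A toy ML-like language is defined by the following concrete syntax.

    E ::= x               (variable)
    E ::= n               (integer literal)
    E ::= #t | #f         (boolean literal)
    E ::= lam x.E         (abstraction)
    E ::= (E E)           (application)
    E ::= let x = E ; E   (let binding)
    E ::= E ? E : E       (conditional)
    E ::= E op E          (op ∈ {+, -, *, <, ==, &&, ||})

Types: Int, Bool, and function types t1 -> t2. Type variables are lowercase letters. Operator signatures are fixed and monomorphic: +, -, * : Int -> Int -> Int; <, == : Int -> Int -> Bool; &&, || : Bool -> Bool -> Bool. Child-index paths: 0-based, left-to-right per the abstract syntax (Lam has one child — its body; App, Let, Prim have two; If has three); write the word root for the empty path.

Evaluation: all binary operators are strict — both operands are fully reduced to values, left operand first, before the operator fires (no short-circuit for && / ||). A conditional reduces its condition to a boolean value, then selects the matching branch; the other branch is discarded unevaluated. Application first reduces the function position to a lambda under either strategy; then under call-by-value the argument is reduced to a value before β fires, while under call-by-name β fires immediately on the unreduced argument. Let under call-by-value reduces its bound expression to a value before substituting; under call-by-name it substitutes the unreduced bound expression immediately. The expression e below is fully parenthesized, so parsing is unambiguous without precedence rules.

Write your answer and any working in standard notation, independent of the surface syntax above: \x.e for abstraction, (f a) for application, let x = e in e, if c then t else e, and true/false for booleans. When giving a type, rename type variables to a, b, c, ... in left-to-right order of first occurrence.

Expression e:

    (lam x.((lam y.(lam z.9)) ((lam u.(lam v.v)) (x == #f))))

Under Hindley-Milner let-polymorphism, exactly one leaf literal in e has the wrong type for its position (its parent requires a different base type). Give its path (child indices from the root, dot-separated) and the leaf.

Answer: 0.1.1.1 : false

Derivation:
\z._ : c -> Int
\y._ : b -> c -> Int
v : e
\v._ : e -> e
\u._ : d -> e -> e
x : a
  unify a ~ Int
  unify Bool ~ Int
  FAIL: mismatch Bool ~ Int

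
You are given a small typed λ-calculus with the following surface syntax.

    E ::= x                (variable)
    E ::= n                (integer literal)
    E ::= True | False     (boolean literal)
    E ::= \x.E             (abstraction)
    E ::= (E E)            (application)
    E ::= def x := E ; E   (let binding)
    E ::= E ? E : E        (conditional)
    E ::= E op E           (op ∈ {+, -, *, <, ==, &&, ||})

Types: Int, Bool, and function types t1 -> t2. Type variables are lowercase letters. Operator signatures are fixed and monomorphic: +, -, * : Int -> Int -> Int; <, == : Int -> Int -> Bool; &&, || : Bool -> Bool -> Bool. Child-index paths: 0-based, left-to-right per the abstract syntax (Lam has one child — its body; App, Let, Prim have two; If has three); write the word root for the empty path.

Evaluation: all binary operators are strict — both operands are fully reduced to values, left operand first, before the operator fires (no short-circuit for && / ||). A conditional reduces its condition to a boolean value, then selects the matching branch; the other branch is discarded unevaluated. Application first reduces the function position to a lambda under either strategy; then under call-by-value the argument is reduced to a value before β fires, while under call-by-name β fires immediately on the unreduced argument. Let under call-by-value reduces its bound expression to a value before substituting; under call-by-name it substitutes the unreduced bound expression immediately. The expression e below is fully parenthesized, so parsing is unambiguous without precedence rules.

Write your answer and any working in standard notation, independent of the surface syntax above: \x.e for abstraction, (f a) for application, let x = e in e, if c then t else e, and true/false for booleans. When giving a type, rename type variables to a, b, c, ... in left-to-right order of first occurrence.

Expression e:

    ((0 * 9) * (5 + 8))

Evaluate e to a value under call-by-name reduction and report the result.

Answer: 0

Derivation:
step 0: ((0 * 9) * (5 + 8))
step 1: [delta@0] (0 * (5 + 8))
step 2: [delta@1] (0 * 13)
step 3: [delta@root] 0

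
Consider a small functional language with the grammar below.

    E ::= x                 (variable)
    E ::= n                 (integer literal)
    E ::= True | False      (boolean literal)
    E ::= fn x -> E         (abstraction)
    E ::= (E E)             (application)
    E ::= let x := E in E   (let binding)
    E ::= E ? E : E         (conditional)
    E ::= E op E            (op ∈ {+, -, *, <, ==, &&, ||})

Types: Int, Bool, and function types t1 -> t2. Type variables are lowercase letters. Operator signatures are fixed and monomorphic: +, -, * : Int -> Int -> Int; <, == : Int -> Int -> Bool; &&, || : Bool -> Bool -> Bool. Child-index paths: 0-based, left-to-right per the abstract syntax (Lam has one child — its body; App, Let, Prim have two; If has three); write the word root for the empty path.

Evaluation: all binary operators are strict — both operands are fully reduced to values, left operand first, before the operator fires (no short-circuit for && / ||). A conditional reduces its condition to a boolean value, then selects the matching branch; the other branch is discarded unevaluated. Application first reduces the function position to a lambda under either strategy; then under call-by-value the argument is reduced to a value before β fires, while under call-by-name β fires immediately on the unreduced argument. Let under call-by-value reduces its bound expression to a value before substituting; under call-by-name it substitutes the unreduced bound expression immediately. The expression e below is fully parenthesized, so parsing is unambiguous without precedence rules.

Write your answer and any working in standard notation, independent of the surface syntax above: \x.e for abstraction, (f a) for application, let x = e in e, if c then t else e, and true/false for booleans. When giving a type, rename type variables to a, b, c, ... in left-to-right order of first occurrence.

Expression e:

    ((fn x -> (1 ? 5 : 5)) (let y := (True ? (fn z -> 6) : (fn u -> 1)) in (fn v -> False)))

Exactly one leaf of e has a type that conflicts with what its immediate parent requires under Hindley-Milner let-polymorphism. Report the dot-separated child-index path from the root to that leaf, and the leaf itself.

Trace:
  unify Int ~ Bool
  FAIL: mismatch Int ~ Bool

Answer: 0.0.0 : 1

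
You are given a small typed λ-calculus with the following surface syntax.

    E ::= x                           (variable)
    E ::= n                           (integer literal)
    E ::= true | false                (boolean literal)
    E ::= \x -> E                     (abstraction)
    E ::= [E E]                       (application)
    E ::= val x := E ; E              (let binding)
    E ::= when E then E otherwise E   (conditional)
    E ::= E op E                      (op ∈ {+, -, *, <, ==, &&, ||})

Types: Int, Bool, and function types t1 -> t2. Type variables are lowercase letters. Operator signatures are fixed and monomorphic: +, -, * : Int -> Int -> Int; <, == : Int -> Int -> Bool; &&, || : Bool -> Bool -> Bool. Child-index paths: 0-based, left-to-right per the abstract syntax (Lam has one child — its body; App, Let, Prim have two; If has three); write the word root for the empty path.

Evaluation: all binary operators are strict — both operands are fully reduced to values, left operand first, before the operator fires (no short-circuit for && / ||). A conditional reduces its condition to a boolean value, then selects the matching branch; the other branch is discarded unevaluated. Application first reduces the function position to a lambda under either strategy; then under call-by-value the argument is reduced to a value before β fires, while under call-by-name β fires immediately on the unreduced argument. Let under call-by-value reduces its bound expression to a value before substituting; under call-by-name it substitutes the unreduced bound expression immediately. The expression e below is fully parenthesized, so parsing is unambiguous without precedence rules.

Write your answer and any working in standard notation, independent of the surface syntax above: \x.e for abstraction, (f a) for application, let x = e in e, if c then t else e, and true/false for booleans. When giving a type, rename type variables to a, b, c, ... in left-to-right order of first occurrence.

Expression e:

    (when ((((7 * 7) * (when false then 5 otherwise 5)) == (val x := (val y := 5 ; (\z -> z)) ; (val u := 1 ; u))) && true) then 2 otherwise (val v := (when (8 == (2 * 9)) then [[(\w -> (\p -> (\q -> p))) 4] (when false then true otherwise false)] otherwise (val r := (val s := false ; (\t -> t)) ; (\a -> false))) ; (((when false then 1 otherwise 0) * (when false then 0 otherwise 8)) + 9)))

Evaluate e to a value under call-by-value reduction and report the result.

Answer: 9

Trace:
step 0: (if ((((7 * 7) * (if false then 5 else 5)) == (let x = (let y = 5 in (\z.z)) in (let u = 1 in u))) && true) then 2 else (let v = (if (8 == (2 * 9)) then (((\w.(\p.(\q.p))) 4) (if false then true else false)) else (let r = (let s = false in (\t.t)) in (\a.false))) in (((if false then 1 else 0) * (if false then 0 else 8)) + 9)))
step 1: [delta@0.0.0.0] (if (((49 * (if false then 5 else 5)) == (let x = (let y = 5 in (\z.z)) in (let u = 1 in u))) && true) then 2 else (let v = (if (8 == (2 * 9)) then (((\w.(\p.(\q.p))) 4) (if false then true else false)) else (let r = (let s = false in (\t.t)) in (\a.false))) in (((if false then 1 else 0) * (if false then 0 else 8)) + 9)))
step 2: [if@0.0.0.1] (if (((49 * 5) == (let x = (let y = 5 in (\z.z)) in (let u = 1 in u))) && true) then 2 else (let v = (if (8 == (2 * 9)) then (((\w.(\p.(\q.p))) 4) (if false then true else false)) else (let r = (let s = false in (\t.t)) in (\a.false))) in (((if false then 1 else 0) * (if false then 0 else 8)) + 9)))
step 3: [delta@0.0.0] (if ((245 == (let x = (let y = 5 in (\z.z)) in (let u = 1 in u))) && true) then 2 else (let v = (if (8 == (2 * 9)) then (((\w.(\p.(\q.p))) 4) (if false then true else false)) else (let r = (let s = false in (\t.t)) in (\a.false))) in (((if false then 1 else 0) * (if false then 0 else 8)) + 9)))
step 4: [let@0.0.1.0] (if ((245 == (let x = (\z.z) in (let u = 1 in u))) && true) then 2 else (let v = (if (8 == (2 * 9)) then (((\w.(\p.(\q.p))) 4) (if false then true else false)) else (let r = (let s = false in (\t.t)) in (\a.false))) in (((if false then 1 else 0) * (if false then 0 else 8)) + 9)))
step 5: [let@0.0.1] (if ((245 == (let u = 1 in u)) && true) then 2 else (let v = (if (8 == (2 * 9)) then (((\w.(\p.(\q.p))) 4) (if false then true else false)) else (let r = (let s = false in (\t.t)) in (\a.false))) in (((if false then 1 else 0) * (if false then 0 else 8)) + 9)))
step 6: [let@0.0.1] (if ((245 == 1) && true) then 2 else (let v = (if (8 == (2 * 9)) then (((\w.(\p.(\q.p))) 4) (if false then true else false)) else (let r = (let s = false in (\t.t)) in (\a.false))) in (((if false then 1 else 0) * (if false then 0 else 8)) + 9)))
step 7: [delta@0.0] (if (false && true) then 2 else (let v = (if (8 == (2 * 9)) then (((\w.(\p.(\q.p))) 4) (if false then true else false)) else (let r = (let s = false in (\t.t)) in (\a.false))) in (((if false then 1 else 0) * (if false then 0 else 8)) + 9)))
step 8: [delta@0] (if false then 2 else (let v = (if (8 == (2 * 9)) then (((\w.(\p.(\q.p))) 4) (if false then true else false)) else (let r = (let s = false in (\t.t)) in (\a.false))) in (((if false then 1 else 0) * (if false then 0 else 8)) + 9)))
step 9: [if@root] (let v = (if (8 == (2 * 9)) then (((\w.(\p.(\q.p))) 4) (if false then true else false)) else (let r = (let s = false in (\t.t)) in (\a.false))) in (((if false then 1 else 0) * (if false then 0 else 8)) + 9))
step 10: [delta@0.0.1] (let v = (if (8 == 18) then (((\w.(\p.(\q.p))) 4) (if false then true else false)) else (let r = (let s = false in (\t.t)) in (\a.false))) in (((if false then 1 else 0) * (if false then 0 else 8)) + 9))
step 11: [delta@0.0] (let v = (if false then (((\w.(\p.(\q.p))) 4) (if false then true else false)) else (let r = (let s = false in (\t.t)) in (\a.false))) in (((if false then 1 else 0) * (if false then 0 else 8)) + 9))
step 12: [if@0] (let v = (let r = (let s = false in (\t.t)) in (\a.false)) in (((if false then 1 else 0) * (if false then 0 else 8)) + 9))
step 13: [let@0.0] (let v = (let r = (\t.t) in (\a.false)) in (((if false then 1 else 0) * (if false then 0 else 8)) + 9))
step 14: [let@0] (let v = (\a.false) in (((if false then 1 else 0) * (if false then 0 else 8)) + 9))
step 15: [let@root] (((if false then 1 else 0) * (if false then 0 else 8)) + 9)
step 16: [if@0.0] ((0 * (if false then 0 else 8)) + 9)
step 17: [if@0.1] ((0 * 8) + 9)
step 18: [delta@0] (0 + 9)
step 19: [delta@root] 9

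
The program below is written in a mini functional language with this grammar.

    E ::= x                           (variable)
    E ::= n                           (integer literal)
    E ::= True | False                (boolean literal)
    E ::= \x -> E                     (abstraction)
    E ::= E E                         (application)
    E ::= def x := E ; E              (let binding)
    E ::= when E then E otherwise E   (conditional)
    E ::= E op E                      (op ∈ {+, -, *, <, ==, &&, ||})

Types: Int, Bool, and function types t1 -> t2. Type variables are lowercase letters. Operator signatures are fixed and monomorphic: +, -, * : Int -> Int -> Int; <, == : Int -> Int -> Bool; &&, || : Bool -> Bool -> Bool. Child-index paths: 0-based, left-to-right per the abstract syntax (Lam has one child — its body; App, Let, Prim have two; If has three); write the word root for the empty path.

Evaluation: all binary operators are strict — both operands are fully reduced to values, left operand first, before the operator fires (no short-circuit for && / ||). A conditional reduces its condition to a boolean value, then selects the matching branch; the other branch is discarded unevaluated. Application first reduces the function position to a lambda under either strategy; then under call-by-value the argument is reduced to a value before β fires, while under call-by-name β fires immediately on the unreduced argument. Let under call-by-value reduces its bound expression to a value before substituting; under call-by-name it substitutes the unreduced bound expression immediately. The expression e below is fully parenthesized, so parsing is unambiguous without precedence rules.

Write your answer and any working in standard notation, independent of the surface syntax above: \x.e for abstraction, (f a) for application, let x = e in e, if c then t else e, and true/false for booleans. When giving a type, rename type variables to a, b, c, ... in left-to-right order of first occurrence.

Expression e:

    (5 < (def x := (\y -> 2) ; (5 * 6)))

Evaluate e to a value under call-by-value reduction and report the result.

Derivation:
step 0: (5 < (let x = (\y.2) in (5 * 6)))
step 1: [let@1] (5 < (5 * 6))
step 2: [delta@1] (5 < 30)
step 3: [delta@root] true

Answer: true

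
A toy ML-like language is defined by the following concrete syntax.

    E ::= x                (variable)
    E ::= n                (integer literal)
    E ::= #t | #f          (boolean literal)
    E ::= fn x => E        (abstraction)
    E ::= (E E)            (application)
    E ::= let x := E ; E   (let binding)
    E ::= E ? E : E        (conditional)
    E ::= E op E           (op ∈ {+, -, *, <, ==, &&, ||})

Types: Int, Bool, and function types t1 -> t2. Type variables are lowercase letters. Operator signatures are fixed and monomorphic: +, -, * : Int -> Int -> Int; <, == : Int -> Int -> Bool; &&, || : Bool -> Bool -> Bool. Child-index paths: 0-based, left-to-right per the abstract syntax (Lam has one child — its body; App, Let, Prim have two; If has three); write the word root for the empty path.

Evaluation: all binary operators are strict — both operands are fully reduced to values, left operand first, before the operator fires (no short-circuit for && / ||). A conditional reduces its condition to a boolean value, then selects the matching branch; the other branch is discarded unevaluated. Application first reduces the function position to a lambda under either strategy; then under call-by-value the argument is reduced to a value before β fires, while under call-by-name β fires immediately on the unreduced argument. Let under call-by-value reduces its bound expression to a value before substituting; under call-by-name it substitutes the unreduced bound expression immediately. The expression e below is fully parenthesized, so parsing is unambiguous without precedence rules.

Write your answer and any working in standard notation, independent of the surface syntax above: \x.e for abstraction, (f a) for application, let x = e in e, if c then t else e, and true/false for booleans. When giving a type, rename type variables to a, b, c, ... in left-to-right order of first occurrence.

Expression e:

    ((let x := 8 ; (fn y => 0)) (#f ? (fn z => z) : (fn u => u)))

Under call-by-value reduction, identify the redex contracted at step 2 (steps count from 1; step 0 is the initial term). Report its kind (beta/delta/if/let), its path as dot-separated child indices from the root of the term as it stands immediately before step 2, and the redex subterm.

Derivation:
step 0: ((let x = 8 in (\y.0)) (if false then (\z.z) else (\u.u)))
step 1: [let@0] ((\y.0) (if false then (\z.z) else (\u.u)))
step 2: [if@1] ((\y.0) (\u.u))

Answer: if at 1 : (if false then (\z.z) else (\u.u))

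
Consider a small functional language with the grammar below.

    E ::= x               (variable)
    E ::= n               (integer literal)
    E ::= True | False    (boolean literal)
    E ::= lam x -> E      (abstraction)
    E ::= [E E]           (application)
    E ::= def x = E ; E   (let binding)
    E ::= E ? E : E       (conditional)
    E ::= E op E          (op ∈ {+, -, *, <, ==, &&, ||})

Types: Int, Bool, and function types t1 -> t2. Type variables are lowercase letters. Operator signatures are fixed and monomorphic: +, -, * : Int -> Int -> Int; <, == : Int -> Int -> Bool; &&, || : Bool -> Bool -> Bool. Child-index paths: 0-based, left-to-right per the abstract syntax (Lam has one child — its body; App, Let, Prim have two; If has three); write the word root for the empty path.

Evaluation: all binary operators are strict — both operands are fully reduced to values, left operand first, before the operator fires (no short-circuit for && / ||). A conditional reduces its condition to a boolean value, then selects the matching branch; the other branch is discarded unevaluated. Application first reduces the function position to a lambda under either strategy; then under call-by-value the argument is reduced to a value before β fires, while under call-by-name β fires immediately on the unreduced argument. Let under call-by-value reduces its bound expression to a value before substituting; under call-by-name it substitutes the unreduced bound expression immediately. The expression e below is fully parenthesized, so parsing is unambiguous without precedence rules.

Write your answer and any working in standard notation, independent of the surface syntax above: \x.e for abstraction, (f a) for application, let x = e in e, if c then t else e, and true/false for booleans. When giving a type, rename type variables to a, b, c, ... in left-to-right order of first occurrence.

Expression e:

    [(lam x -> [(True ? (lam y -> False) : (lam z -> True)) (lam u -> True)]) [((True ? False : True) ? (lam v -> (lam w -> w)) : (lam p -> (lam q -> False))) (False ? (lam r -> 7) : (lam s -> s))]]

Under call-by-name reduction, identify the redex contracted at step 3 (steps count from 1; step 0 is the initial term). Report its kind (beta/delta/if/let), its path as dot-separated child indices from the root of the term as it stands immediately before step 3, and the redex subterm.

Answer: beta at root : ((\y.false) (\u.true))

Working:
step 0: ((\x.((if true then (\y.false) else (\z.true)) (\u.true))) ((if (if true then false else true) then (\v.(\w.w)) else (\p.(\q.false))) (if false then (\r.7) else (\s.s))))
step 1: [beta@root] ((if true then (\y.false) else (\z.true)) (\u.true))
step 2: [if@0] ((\y.false) (\u.true))
step 3: [beta@root] false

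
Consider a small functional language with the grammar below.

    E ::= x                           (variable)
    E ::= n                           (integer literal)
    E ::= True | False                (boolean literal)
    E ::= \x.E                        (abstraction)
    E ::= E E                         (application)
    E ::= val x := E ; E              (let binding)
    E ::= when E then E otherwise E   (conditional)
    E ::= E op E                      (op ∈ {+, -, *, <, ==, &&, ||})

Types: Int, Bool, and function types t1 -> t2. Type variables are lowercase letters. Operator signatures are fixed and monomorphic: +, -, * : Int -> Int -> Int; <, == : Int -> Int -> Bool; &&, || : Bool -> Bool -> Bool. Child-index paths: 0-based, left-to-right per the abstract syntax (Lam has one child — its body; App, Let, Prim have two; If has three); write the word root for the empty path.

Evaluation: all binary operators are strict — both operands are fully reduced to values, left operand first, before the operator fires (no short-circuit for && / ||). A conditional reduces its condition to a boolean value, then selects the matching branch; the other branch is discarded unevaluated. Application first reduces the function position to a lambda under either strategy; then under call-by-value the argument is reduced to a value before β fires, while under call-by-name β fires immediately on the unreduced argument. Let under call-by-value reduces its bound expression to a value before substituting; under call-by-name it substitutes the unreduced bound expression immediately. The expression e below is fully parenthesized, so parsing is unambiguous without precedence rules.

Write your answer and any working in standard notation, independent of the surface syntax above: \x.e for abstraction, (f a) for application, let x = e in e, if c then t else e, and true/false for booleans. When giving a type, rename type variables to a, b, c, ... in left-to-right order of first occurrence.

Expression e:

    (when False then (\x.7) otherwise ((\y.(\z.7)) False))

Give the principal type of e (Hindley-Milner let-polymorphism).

Answer: a -> Int

Trace:
  unify Bool ~ Bool
\x._ : a -> Int
\z._ : c -> Int
\y._ : b -> c -> Int
  unify b -> c -> Int ~ Bool -> d
  unify b ~ Bool
  unify c -> Int ~ d
_ _ : c -> Int
  unify a -> Int ~ c -> Int
  unify a ~ c
  unify Int ~ Int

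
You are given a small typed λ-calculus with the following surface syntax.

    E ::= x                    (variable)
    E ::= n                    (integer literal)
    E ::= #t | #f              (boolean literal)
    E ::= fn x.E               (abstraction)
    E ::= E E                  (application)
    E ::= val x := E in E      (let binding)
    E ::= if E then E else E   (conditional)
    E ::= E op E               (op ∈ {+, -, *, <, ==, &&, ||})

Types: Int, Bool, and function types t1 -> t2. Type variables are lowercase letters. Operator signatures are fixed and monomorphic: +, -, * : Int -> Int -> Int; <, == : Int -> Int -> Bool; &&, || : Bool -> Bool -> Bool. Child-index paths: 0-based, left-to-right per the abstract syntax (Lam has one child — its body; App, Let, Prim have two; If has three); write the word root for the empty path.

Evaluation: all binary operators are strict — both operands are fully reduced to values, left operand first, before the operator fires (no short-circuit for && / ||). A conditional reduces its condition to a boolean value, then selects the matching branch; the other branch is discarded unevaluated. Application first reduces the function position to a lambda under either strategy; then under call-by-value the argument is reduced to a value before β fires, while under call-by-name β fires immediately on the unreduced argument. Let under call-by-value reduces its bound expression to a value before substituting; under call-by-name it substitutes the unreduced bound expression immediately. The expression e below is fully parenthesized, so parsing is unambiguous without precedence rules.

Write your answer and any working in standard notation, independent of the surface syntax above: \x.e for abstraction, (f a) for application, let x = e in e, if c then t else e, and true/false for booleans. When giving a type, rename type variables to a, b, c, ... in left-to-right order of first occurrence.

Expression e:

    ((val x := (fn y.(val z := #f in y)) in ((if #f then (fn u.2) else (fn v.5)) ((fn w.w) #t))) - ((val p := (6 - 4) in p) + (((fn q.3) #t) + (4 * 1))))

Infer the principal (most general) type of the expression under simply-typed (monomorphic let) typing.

Answer: Int

Working:
let z : Bool
y : a
\y._ : a -> a
let x : a -> a
  unify Bool ~ Bool
\u._ : b -> Int
\v._ : c -> Int
  unify b -> Int ~ c -> Int
  unify b ~ c
  unify Int ~ Int
w : d
\w._ : d -> d
  unify d -> d ~ Bool -> e
  unify d ~ Bool
  unify Bool ~ e
_ _ : Bool
  unify c -> Int ~ Bool -> f
  unify c ~ Bool
  unify Int ~ f
_ _ : Int
  unify Int ~ Int
  unify Int ~ Int
  unify Int ~ Int
let p : Int
p : Int
  unify Int ~ Int
\q._ : g -> Int
  unify g -> Int ~ Bool -> h
  unify g ~ Bool
  unify Int ~ h
_ _ : Int
  unify Int ~ Int
  unify Int ~ Int
  unify Int ~ Int
  unify Int ~ Int
  unify Int ~ Int
  unify Int ~ Int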